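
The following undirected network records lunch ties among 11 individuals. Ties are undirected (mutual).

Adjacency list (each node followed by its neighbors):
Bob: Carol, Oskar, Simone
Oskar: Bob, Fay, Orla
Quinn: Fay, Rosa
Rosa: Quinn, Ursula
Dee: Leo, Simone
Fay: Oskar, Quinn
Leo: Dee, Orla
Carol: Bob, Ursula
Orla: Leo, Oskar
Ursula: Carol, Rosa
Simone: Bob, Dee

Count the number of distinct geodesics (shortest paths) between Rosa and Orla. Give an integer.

The shortest distance is 4, and the only length-4 path is Rosa–Quinn–Fay–Oskar–Orla. So there is exactly 1 shortest path.

1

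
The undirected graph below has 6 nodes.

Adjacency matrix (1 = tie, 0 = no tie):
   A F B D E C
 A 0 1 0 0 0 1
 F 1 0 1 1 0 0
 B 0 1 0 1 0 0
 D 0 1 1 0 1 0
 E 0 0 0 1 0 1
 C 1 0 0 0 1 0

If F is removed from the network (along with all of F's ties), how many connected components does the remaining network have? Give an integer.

1

F's neighbors (A, B, and D) remain reachable from one another through other ties, so the rest of the network stays in one piece.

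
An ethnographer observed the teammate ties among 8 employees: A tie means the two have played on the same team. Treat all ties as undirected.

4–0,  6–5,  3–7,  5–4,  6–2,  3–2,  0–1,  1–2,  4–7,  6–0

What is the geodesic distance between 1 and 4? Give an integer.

2

One shortest route is 1 – 0 – 4, which uses 2 edges, and 1 and 4 are not directly tied, so nothing shorter exists. So d(1,4) = 2.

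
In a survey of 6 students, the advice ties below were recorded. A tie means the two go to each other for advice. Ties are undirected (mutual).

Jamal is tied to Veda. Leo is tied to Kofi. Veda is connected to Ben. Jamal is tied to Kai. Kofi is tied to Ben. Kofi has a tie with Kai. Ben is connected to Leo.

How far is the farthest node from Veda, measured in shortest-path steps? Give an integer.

Distances from Veda: Ben:1, Jamal:1, Kai:2, Kofi:2, Leo:2.
The largest is 2 (to Kai, Leo, and Kofi), so the eccentricity of Veda is 2.

2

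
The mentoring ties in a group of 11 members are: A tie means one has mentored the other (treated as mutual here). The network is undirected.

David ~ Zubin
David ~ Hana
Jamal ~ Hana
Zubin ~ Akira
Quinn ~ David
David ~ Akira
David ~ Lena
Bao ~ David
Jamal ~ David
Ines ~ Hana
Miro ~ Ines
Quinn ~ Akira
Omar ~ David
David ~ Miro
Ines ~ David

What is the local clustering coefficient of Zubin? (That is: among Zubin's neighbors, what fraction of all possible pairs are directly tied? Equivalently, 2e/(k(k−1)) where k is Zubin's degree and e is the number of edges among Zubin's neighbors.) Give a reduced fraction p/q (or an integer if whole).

1

Zubin's neighbors: Akira and David (k = 2).
Possible neighbor pairs: C(2,2) = 1. Edges among them: Akira–David → e = 1.
Clustering(Zubin) = 1/1.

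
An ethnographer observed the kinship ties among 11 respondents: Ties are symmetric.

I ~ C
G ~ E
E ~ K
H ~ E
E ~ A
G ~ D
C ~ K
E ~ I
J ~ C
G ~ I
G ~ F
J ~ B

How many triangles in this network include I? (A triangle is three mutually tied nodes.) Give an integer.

I's neighbors: C, E, and G.
Neighbor pairs that are themselves tied: I–E–G. Each forms one triangle with I, for 1 in total.

1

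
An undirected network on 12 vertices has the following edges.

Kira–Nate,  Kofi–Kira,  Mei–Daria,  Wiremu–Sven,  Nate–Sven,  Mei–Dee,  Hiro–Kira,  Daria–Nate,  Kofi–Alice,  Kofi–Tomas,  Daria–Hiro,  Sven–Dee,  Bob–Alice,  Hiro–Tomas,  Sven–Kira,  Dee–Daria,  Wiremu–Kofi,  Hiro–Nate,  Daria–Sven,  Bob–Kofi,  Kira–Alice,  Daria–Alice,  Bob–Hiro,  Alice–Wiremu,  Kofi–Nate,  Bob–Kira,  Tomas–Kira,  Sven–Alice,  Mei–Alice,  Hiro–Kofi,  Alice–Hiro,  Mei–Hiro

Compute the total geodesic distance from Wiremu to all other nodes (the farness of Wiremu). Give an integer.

Distances from Wiremu: Alice:1, Bob:2, Daria:2, Dee:2, Hiro:2, Kira:2, Kofi:1, Mei:2, Nate:2, Sven:1, Tomas:2.
Sum = 1 + 2 + 2 + 2 + 2 + 2 + 1 + 2 + 2 + 1 + 2 = 19.

19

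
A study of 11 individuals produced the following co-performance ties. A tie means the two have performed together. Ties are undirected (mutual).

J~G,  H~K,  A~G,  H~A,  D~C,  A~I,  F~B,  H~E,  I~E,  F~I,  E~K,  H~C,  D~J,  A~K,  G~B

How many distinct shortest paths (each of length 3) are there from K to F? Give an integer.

The shortest distance is 3. The length-3 paths are: K–A–I–F; K–E–I–F.
That gives 2 distinct shortest paths.

2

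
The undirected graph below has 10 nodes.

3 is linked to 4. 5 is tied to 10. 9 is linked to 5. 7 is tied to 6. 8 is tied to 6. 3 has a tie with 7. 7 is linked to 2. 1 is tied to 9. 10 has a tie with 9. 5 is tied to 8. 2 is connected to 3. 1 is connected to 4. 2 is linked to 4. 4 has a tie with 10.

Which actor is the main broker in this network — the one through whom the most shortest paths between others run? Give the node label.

4

Unnormalized betweenness of each node: 1:19/10, 2:41/15, 3:41/15, 4:359/30, 5:98/15, 6:21/5, 7:17/3, 8:68/15, 9:17/6, 10:59/10.
4 has the largest value, 359/30, making it the main broker — the node through which the most shortest paths run.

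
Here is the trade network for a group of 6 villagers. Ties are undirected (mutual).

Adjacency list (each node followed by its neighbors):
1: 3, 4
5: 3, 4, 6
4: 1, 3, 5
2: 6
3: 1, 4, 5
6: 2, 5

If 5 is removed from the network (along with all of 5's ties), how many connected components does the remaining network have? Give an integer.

Without 5, the remaining ties split the others into: {2, 6}; {1, 3, 4}.
That's 2 separate components.

2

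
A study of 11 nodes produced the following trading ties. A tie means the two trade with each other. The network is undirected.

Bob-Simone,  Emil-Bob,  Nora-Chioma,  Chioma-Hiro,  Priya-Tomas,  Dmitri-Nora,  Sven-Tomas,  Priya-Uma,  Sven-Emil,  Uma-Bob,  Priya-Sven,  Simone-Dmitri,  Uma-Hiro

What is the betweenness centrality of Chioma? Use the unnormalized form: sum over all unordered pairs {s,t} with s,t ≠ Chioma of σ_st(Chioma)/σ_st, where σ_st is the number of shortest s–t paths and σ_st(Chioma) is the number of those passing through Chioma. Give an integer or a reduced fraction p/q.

11/2

Pairs whose geodesics pass through Chioma — Hiro–Nora: 1; Hiro–Dmitri: 1; Nora–Sven: 1/2; Nora–Tomas: 1; Nora–Priya: 1; Nora–Uma: 1.
All other pairs contribute 0.
Summing the contributions gives betweenness(Chioma) = 11/2.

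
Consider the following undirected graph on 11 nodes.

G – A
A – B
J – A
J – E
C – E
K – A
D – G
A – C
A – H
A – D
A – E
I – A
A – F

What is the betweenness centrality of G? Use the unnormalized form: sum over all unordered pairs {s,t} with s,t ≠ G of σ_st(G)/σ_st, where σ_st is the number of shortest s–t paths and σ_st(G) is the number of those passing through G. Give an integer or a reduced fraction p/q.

0

No shortest path between any pair of other nodes passes through G.
Summing the contributions gives betweenness(G) = 0.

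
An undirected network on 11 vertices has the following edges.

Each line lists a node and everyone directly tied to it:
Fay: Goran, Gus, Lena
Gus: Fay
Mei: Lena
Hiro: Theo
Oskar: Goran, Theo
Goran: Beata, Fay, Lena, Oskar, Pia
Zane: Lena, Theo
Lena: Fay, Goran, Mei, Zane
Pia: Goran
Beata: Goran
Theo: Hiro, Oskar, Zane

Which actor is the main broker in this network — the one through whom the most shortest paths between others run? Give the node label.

Unnormalized betweenness of each node: Beata:0, Fay:9, Goran:23, Gus:0, Hiro:0, Lena:16, Mei:0, Oskar:8, Pia:0, Theo:10, Zane:6.
Goran has the largest value, 23, making it the main broker — the node through which the most shortest paths run.

Goran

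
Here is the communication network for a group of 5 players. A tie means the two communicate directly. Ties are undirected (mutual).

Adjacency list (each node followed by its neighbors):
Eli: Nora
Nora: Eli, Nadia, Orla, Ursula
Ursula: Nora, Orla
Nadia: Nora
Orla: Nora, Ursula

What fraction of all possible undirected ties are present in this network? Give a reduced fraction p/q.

There are 5 edges and 5 nodes, so the maximum possible is C(5,2) = 10.
Density = 5/10 = 1/2.

1/2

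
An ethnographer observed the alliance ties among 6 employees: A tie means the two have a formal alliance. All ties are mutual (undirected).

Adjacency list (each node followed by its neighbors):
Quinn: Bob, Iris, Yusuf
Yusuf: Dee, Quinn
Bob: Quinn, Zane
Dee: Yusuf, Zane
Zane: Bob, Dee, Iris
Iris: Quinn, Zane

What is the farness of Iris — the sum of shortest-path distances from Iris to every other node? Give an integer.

8

Distances from Iris: Bob:2, Dee:2, Quinn:1, Yusuf:2, Zane:1.
Sum = 2 + 2 + 1 + 2 + 1 = 8.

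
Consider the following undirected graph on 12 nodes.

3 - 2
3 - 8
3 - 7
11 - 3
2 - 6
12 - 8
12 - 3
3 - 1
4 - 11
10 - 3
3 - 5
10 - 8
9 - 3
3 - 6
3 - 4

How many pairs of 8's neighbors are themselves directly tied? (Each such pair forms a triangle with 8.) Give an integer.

2

8's neighbors: 3, 10, and 12.
Neighbor pairs that are themselves tied: 8–3–10; 8–3–12. Each forms one triangle with 8, for 2 in total.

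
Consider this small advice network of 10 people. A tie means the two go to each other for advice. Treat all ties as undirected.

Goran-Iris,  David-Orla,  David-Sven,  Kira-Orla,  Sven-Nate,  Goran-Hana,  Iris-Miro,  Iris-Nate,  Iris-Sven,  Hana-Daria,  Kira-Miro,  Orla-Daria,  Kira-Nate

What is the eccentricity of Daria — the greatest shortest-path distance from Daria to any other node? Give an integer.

3

Distances from Daria: David:2, Goran:2, Hana:1, Iris:3, Kira:2, Miro:3, Nate:3, Orla:1, Sven:3.
The largest is 3 (to Iris, Sven, Miro, and Nate), so the eccentricity of Daria is 3.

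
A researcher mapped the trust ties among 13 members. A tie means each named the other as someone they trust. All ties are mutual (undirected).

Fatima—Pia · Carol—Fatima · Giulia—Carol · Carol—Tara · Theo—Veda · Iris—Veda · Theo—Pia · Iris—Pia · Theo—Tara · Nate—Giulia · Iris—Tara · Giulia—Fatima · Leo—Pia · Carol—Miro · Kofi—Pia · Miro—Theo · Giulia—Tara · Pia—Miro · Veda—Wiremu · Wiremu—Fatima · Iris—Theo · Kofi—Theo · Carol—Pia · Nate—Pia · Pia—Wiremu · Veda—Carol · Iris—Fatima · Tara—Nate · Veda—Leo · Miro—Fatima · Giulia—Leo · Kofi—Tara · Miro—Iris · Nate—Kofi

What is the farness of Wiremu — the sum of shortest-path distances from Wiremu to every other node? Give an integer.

22

Distances from Wiremu: Carol:2, Fatima:1, Giulia:2, Iris:2, Kofi:2, Leo:2, Miro:2, Nate:2, Pia:1, Tara:3, Theo:2, Veda:1.
Sum = 2 + 1 + 2 + 2 + 2 + 2 + 2 + 2 + 1 + 3 + 2 + 1 = 22.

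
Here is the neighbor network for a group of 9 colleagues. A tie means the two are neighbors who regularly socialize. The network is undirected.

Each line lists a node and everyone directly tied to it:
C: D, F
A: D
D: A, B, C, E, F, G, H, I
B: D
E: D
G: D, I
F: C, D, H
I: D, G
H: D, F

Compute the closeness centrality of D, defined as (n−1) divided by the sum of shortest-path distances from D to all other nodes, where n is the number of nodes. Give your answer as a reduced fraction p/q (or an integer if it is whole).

Distances from D: A:1, B:1, C:1, E:1, F:1, G:1, H:1, I:1. Sum = 8.
n = 9, so closeness = 8/8 = 1.

1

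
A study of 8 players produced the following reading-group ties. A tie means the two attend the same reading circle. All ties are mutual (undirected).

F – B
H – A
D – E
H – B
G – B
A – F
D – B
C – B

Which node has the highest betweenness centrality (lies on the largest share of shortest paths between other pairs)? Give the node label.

Unnormalized betweenness of each node: A:1/2, B:35/2, C:0, D:6, E:0, F:5/2, G:0, H:5/2.
B has the largest value, 35/2, making it the main broker — the node through which the most shortest paths run.

B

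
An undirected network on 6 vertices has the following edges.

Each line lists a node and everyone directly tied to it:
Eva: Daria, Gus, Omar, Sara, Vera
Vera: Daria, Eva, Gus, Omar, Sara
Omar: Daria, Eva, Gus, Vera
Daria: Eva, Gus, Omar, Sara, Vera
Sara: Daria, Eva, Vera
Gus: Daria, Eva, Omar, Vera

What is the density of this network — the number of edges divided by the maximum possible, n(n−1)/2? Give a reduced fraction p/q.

There are 13 edges and 6 nodes, so the maximum possible is C(6,2) = 15.
Density = 13/15.

13/15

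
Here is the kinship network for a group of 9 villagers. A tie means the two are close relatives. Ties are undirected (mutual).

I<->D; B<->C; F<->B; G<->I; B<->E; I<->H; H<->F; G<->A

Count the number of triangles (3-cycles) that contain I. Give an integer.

0

I's neighbors are D, G, and H, but none of them are tied to each other, so no triangle contains I.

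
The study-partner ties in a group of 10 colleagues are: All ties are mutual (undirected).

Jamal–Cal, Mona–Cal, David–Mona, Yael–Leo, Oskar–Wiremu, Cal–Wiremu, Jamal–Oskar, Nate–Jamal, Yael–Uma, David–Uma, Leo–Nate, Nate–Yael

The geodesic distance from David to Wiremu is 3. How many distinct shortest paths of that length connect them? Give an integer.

1

The shortest distance is 3, and the only length-3 path is David–Mona–Cal–Wiremu. So there is exactly 1 shortest path.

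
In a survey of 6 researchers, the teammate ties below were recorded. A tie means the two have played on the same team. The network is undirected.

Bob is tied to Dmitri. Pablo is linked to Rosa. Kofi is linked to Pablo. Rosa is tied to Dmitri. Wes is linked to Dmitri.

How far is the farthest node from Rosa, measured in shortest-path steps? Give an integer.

Distances from Rosa: Bob:2, Dmitri:1, Kofi:2, Pablo:1, Wes:2.
The largest is 2 (to Wes, Bob, and Kofi), so the eccentricity of Rosa is 2.

2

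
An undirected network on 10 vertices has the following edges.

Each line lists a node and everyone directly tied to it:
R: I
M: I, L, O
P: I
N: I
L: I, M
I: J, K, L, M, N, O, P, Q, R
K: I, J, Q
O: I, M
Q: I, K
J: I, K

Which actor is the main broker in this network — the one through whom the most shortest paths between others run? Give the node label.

I

Unnormalized betweenness of each node: I:31, J:0, K:1/2, L:0, M:1/2, N:0, O:0, P:0, Q:0, R:0.
I has the largest value, 31, making it the main broker — the node through which the most shortest paths run.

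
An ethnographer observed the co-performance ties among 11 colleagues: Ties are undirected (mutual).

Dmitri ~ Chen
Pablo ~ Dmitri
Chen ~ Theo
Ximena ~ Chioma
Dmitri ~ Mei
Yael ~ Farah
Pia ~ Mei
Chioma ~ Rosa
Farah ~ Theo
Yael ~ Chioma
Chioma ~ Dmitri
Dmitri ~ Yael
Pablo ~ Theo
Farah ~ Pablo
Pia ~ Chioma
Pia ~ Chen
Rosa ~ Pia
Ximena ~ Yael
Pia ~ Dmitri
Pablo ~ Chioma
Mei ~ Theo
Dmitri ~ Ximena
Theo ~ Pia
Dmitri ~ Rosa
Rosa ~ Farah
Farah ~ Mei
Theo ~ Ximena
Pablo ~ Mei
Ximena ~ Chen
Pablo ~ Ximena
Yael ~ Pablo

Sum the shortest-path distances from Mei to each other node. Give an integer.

Distances from Mei: Chen:2, Chioma:2, Dmitri:1, Farah:1, Pablo:1, Pia:1, Rosa:2, Theo:1, Ximena:2, Yael:2.
Sum = 2 + 2 + 1 + 1 + 1 + 1 + 2 + 1 + 2 + 2 = 15.

15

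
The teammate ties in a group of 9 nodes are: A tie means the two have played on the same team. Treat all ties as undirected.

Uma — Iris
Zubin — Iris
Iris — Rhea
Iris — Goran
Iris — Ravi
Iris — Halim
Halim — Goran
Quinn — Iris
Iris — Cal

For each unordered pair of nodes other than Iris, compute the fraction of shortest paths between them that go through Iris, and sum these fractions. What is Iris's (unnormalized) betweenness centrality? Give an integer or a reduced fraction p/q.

Pairs whose geodesics pass through Iris — Cal–Ravi: 1; Cal–Rhea: 1; Cal–Quinn: 1; Cal–Goran: 1; Cal–Zubin: 1; Cal–Halim: 1; Cal–Uma: 1; Ravi–Rhea: 1; Ravi–Quinn: 1; Ravi–Goran: 1; Ravi–Zubin: 1; Ravi–Halim: 1; Ravi–Uma: 1; Rhea–Quinn: 1 … (+13 more pairs).
All other pairs contribute 0.
Summing the contributions gives betweenness(Iris) = 27.

27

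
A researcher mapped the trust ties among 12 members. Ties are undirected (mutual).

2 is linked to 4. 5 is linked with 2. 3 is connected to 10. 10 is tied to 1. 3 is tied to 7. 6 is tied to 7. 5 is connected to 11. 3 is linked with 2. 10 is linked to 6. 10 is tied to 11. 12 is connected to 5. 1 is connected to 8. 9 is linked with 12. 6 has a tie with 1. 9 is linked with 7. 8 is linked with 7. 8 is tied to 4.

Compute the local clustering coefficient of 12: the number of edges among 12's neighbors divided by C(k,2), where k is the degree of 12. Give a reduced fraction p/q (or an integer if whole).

0

12's neighbors: 5 and 9 (k = 2).
Possible neighbor pairs: C(2,2) = 1. Edges among them: none → e = 0.
Clustering(12) = 0/1.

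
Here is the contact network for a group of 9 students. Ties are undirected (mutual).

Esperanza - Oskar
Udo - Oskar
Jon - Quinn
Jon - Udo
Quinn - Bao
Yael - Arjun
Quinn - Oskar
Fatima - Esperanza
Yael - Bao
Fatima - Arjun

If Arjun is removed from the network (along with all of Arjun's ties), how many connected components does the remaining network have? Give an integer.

Arjun's neighbors (Fatima and Yael) remain reachable from one another through other ties, so the rest of the network stays in one piece.

1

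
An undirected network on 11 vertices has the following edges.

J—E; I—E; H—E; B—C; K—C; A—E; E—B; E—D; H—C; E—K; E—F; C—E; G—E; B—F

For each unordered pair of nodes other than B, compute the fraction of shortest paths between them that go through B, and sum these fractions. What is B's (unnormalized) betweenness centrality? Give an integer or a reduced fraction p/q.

1/2

Pairs whose geodesics pass through B — C–F: 1/2.
All other pairs contribute 0.
Summing the contributions gives betweenness(B) = 1/2.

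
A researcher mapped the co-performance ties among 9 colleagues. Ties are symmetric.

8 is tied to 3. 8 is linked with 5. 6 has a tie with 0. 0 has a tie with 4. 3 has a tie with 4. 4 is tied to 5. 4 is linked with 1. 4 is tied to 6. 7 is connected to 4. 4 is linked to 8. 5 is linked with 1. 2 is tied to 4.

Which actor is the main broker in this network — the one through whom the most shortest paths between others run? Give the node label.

4

Unnormalized betweenness of each node: 0:0, 1:0, 2:0, 3:0, 4:23, 5:1/2, 6:0, 7:0, 8:1/2.
4 has the largest value, 23, making it the main broker — the node through which the most shortest paths run.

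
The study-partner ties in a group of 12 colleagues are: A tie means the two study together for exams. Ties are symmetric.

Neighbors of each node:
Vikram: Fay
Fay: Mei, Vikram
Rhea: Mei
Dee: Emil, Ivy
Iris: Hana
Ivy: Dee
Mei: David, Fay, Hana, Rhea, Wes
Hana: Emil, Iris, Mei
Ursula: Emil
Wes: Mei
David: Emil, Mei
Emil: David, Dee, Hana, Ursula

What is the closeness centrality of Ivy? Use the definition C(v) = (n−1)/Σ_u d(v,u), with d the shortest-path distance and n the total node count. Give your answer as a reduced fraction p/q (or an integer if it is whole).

11/41

Distances from Ivy: David:3, Dee:1, Emil:2, Fay:5, Hana:3, Iris:4, Mei:4, Rhea:5, Ursula:3, Vikram:6, Wes:5. Sum = 41.
n = 12, so closeness = 11/41.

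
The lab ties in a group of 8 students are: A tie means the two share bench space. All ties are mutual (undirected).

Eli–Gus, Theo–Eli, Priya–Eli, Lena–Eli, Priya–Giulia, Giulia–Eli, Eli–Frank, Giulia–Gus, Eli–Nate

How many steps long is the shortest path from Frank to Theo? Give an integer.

2

One shortest route is Frank – Eli – Theo, which uses 2 edges, and Frank and Theo are not directly tied, so nothing shorter exists. So d(Frank,Theo) = 2.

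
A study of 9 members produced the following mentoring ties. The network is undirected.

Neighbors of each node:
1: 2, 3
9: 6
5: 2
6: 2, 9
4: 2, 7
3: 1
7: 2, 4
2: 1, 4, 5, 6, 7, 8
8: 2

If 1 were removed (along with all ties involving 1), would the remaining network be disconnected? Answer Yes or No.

Yes

Removing 1 leaves {2, 4, 5, 6, 7, 8, and 9} with no path to {3}, so the network splits into 2 components. 1 is a cut vertex.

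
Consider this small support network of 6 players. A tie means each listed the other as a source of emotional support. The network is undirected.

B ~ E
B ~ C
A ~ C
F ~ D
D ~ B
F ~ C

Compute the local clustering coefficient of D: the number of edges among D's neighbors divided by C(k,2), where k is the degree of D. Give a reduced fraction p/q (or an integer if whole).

0

D's neighbors: B and F (k = 2).
Possible neighbor pairs: C(2,2) = 1. Edges among them: none → e = 0.
Clustering(D) = 0/1.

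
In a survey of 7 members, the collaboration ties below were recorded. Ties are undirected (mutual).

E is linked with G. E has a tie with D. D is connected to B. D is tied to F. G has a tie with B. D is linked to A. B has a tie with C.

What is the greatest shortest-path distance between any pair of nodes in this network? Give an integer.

Eccentricity of each node (its greatest distance to any other): A:3, B:2, C:3, D:2, E:3, F:3, G:3.
The maximum eccentricity is 3, realized for instance by the pair E–C via E – G – B – C. So the diameter is 3.

3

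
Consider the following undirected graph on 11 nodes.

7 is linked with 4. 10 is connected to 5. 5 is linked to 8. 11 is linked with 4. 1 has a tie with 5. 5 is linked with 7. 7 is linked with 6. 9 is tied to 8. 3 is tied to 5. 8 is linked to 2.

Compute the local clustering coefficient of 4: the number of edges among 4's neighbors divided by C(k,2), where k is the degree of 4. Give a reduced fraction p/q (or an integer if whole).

4's neighbors: 7 and 11 (k = 2).
Possible neighbor pairs: C(2,2) = 1. Edges among them: none → e = 0.
Clustering(4) = 0/1.

0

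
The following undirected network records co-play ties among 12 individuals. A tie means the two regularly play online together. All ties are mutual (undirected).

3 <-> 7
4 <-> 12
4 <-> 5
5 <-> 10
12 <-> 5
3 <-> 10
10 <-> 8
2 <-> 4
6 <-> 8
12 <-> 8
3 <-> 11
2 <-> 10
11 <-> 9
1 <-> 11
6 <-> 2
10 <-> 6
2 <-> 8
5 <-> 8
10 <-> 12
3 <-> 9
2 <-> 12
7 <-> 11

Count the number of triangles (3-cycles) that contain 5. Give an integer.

5's neighbors: 4, 8, 10, and 12.
Neighbor pairs that are themselves tied: 5–4–12; 5–8–10; 5–8–12; 5–10–12. Each forms one triangle with 5, for 4 in total.

4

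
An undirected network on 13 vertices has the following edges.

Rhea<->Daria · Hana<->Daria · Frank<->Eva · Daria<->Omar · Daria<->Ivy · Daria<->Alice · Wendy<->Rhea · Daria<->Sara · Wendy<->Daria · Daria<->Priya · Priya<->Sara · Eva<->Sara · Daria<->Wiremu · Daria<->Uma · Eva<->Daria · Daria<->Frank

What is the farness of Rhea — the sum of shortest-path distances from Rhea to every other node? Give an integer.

Distances from Rhea: Alice:2, Daria:1, Eva:2, Frank:2, Hana:2, Ivy:2, Omar:2, Priya:2, Sara:2, Uma:2, Wendy:1, Wiremu:2.
Sum = 2 + 1 + 2 + 2 + 2 + 2 + 2 + 2 + 2 + 2 + 1 + 2 = 22.

22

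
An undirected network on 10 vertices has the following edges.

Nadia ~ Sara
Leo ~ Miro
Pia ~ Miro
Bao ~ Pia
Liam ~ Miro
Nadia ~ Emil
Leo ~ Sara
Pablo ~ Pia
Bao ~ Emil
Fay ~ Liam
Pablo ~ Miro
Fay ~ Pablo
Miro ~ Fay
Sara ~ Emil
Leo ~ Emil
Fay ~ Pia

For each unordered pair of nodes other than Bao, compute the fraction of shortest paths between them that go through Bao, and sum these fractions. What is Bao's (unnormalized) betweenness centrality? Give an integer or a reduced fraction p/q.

Pairs whose geodesics pass through Bao — Pia–Nadia: 1; Pia–Emil: 1; Pia–Sara: 1/2; Pablo–Nadia: 1/3; Pablo–Emil: 1/2; Fay–Nadia: 1/3; Fay–Emil: 1/2.
All other pairs contribute 0.
Summing the contributions gives betweenness(Bao) = 25/6.

25/6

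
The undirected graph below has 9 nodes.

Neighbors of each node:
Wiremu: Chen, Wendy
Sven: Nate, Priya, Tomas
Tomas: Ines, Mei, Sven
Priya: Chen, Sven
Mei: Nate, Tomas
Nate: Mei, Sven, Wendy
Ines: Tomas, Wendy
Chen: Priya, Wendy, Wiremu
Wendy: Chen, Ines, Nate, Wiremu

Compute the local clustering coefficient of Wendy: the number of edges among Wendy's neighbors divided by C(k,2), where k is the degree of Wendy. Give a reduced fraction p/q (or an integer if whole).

Wendy's neighbors: Chen, Ines, Nate, and Wiremu (k = 4).
Possible neighbor pairs: C(4,2) = 6. Edges among them: Chen–Wiremu → e = 1.
Clustering(Wendy) = 1/6.

1/6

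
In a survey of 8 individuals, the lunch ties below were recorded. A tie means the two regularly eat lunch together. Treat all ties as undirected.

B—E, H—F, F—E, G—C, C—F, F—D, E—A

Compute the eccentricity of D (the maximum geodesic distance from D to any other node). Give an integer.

Distances from D: A:3, B:3, C:2, E:2, F:1, G:3, H:2.
The largest is 3 (to B, A, and G), so the eccentricity of D is 3.

3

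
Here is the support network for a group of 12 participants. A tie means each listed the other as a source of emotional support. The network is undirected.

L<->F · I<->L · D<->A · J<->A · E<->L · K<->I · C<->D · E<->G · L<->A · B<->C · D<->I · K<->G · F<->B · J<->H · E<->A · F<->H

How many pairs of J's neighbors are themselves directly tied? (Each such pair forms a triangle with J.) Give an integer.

0

J's neighbors are A and H, but none of them are tied to each other, so no triangle contains J.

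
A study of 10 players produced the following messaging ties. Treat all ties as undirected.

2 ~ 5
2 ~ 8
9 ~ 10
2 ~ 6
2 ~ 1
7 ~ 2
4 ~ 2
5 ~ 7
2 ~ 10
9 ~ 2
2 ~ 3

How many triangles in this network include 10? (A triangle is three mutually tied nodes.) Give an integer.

10's neighbors: 2 and 9.
Neighbor pairs that are themselves tied: 10–2–9. Each forms one triangle with 10, for 1 in total.

1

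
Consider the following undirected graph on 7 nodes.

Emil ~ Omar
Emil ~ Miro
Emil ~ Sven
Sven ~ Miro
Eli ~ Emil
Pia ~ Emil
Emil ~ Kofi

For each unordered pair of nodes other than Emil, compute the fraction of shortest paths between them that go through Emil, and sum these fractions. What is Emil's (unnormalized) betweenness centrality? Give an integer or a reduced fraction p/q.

14

Pairs whose geodesics pass through Emil — Omar–Pia: 1; Omar–Miro: 1; Omar–Eli: 1; Omar–Kofi: 1; Omar–Sven: 1; Pia–Miro: 1; Pia–Eli: 1; Pia–Kofi: 1; Pia–Sven: 1; Miro–Eli: 1; Miro–Kofi: 1; Eli–Kofi: 1; Eli–Sven: 1; Kofi–Sven: 1.
All other pairs contribute 0.
Summing the contributions gives betweenness(Emil) = 14.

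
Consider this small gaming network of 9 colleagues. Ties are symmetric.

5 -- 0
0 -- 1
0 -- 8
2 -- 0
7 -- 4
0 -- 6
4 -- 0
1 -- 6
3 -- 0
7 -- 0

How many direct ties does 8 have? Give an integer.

8 is directly tied to 0. That is 1 neighbor, so the degree of 8 is 1.

1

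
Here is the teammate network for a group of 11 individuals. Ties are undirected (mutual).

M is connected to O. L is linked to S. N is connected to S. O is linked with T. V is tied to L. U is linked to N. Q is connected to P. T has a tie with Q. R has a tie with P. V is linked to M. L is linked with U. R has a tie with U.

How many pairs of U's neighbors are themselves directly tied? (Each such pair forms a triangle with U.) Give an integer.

0

U's neighbors are L, N, and R, but none of them are tied to each other, so no triangle contains U.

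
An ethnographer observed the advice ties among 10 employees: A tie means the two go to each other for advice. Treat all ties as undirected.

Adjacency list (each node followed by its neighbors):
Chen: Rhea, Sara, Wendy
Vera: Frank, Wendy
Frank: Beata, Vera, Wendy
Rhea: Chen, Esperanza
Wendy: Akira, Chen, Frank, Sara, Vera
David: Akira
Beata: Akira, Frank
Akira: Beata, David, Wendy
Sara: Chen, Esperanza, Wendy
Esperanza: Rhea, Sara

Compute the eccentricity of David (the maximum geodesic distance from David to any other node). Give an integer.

4

Distances from David: Akira:1, Beata:2, Chen:3, Esperanza:4, Frank:3, Rhea:4, Sara:3, Vera:3, Wendy:2.
The largest is 4 (to Esperanza and Rhea), so the eccentricity of David is 4.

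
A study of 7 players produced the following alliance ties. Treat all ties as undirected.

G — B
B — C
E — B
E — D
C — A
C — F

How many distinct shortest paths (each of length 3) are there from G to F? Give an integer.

1

The shortest distance is 3, and the only length-3 path is G–B–C–F. So there is exactly 1 shortest path.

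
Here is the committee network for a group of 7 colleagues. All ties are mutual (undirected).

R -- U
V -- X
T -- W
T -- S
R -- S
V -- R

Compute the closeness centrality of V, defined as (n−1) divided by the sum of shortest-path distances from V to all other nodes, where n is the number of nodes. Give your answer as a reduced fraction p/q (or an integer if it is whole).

6/13

Distances from V: R:1, S:2, T:3, U:2, W:4, X:1. Sum = 13.
n = 7, so closeness = 6/13.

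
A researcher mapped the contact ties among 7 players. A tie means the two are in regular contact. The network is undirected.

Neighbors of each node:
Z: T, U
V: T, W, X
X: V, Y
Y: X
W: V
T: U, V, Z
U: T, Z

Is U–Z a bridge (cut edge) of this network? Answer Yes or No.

Even without that edge, U still reaches Z via U – T – Z, so the network stays connected. Not a bridge.

No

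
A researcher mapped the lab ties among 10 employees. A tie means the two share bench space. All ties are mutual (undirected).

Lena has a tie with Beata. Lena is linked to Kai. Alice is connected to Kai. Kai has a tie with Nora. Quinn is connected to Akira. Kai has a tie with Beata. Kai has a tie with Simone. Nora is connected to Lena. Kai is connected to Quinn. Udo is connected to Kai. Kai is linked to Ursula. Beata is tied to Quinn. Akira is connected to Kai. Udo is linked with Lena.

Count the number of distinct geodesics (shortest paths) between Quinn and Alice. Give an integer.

1

The shortest distance is 2, and the only length-2 path is Quinn–Kai–Alice. So there is exactly 1 shortest path.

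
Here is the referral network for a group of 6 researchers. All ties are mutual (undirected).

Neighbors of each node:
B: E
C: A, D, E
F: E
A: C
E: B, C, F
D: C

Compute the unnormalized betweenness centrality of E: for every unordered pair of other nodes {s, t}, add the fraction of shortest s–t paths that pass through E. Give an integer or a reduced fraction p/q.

7

Pairs whose geodesics pass through E — B–D: 1; B–F: 1; B–A: 1; B–C: 1; D–F: 1; F–A: 1; F–C: 1.
All other pairs contribute 0.
Summing the contributions gives betweenness(E) = 7.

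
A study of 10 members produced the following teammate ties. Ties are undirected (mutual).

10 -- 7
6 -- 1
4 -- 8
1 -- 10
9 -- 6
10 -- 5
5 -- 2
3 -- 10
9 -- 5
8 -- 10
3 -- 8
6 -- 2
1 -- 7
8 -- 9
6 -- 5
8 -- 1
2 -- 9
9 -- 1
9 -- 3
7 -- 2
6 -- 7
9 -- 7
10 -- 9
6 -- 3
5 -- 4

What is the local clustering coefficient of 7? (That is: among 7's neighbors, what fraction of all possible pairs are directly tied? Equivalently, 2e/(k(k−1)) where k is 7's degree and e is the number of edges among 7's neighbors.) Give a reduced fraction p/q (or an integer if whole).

7's neighbors: 1, 2, 6, 9, and 10 (k = 5).
Possible neighbor pairs: C(5,2) = 10. Edges among them: 1–6, 1–9, 1–10, 2–6, 2–9, 6–9, 9–10 → e = 7.
Clustering(7) = 7/10.

7/10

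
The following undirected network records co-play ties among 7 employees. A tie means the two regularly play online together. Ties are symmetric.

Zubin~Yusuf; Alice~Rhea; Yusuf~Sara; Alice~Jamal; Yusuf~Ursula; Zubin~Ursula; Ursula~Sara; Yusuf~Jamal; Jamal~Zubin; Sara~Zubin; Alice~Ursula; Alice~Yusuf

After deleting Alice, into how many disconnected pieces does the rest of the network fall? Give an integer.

Without Alice, the remaining ties split the others into: {Jamal, Sara, Ursula, Yusuf, Zubin}; {Rhea}.
That's 2 separate components.

2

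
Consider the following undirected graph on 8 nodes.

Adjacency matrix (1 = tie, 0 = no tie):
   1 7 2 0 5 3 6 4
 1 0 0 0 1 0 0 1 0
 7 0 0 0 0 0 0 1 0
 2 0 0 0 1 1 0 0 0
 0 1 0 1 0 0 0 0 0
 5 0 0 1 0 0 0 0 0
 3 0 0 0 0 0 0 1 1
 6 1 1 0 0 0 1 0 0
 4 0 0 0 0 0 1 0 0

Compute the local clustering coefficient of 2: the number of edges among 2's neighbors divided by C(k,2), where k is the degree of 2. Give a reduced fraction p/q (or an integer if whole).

0

2's neighbors: 0 and 5 (k = 2).
Possible neighbor pairs: C(2,2) = 1. Edges among them: none → e = 0.
Clustering(2) = 0/1.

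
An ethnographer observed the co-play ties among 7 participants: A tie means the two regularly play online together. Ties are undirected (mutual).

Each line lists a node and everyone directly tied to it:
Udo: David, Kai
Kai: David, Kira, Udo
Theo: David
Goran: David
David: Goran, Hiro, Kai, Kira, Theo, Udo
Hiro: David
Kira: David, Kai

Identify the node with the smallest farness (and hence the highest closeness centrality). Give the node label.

David

Farness (sum of distances to all others) for each node — David:6, Goran:11, Hiro:11, Kai:9, Kira:10, Theo:11, Udo:10.
The smallest farness is 6, for David, so David has the highest closeness.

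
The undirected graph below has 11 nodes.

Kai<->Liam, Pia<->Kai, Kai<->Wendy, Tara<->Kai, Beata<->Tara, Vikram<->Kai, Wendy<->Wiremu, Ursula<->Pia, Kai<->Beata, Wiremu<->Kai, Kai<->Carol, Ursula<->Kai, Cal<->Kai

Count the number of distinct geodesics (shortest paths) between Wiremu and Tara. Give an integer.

1

The shortest distance is 2, and the only length-2 path is Wiremu–Kai–Tara. So there is exactly 1 shortest path.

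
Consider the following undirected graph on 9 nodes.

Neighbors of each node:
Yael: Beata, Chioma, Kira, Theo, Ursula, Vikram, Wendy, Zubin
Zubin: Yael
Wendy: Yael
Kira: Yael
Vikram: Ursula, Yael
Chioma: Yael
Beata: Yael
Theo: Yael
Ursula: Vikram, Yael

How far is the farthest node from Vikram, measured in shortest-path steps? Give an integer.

Distances from Vikram: Beata:2, Chioma:2, Kira:2, Theo:2, Ursula:1, Wendy:2, Yael:1, Zubin:2.
The largest is 2 (to Zubin, Theo, Beata, Wendy, Kira, and Chioma), so the eccentricity of Vikram is 2.

2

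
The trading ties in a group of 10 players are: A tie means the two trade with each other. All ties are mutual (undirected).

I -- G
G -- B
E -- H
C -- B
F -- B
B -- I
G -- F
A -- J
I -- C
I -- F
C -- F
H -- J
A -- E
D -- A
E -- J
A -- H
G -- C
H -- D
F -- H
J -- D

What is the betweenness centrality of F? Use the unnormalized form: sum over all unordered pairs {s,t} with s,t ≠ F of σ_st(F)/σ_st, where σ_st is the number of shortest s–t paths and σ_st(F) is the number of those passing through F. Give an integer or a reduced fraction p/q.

20

Pairs whose geodesics pass through F — H–I: 1; H–G: 1; H–C: 1; H–B: 1; D–I: 1; D–G: 1; D–C: 1; D–B: 1; J–I: 1; J–G: 1; J–C: 1; J–B: 1; A–I: 1; A–G: 1 … (+6 more pairs).
All other pairs contribute 0.
Summing the contributions gives betweenness(F) = 20.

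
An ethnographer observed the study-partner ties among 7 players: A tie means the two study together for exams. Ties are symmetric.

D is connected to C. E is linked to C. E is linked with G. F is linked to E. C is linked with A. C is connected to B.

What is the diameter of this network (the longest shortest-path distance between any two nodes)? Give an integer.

3

Eccentricity of each node (its greatest distance to any other): A:3, B:3, C:2, D:3, E:2, F:3, G:3.
The maximum eccentricity is 3, realized for instance by the pair G–B via G – E – C – B. So the diameter is 3.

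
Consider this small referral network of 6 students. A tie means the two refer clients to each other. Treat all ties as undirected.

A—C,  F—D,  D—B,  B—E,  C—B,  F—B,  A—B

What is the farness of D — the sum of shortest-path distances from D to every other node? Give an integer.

Distances from D: A:2, B:1, C:2, E:2, F:1.
Sum = 2 + 1 + 2 + 2 + 1 = 8.

8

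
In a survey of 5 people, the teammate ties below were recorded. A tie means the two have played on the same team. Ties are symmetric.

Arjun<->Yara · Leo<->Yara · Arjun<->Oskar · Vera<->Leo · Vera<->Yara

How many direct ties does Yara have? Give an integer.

3

Yara is directly tied to Arjun, Leo, and Vera. That is 3 neighbors, so the degree of Yara is 3.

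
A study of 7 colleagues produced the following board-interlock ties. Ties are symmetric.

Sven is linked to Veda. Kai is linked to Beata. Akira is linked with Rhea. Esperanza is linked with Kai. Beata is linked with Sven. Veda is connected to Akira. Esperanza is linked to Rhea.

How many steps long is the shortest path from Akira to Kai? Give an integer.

One shortest route is Akira – Rhea – Esperanza – Kai, which uses 3 edges, and at distance 2 from Akira we only reach {Esperanza, Sven}, which does not include Kai. So d(Akira,Kai) = 3.

3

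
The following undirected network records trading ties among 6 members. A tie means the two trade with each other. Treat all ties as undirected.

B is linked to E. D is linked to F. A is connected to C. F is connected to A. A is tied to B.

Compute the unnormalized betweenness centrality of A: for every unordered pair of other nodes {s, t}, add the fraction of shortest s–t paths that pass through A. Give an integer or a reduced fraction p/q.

8

Pairs whose geodesics pass through A — C–D: 1; C–F: 1; C–B: 1; C–E: 1; D–B: 1; D–E: 1; F–B: 1; F–E: 1.
All other pairs contribute 0.
Summing the contributions gives betweenness(A) = 8.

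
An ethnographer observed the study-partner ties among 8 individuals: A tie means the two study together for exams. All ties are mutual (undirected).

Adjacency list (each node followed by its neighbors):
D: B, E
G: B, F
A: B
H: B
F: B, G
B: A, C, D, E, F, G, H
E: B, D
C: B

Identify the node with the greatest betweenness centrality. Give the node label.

Unnormalized betweenness of each node: A:0, B:19, C:0, D:0, E:0, F:0, G:0, H:0.
B has the largest value, 19, making it the main broker — the node through which the most shortest paths run.

B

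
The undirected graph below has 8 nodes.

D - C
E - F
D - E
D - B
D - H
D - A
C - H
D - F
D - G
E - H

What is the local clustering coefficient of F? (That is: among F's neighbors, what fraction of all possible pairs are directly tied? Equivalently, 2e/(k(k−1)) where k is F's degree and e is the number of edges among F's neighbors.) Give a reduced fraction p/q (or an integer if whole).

1

F's neighbors: D and E (k = 2).
Possible neighbor pairs: C(2,2) = 1. Edges among them: D–E → e = 1.
Clustering(F) = 1/1.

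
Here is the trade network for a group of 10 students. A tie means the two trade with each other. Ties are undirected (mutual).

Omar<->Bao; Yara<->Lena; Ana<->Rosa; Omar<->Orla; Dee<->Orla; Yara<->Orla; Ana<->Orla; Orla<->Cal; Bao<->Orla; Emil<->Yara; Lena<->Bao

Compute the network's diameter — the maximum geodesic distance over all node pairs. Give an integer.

4

Eccentricity of each node (its greatest distance to any other): Ana:3, Bao:3, Cal:3, Dee:3, Emil:4, Lena:4, Omar:3, Orla:2, Rosa:4, Yara:3.
The maximum eccentricity is 4, realized for instance by the pair Emil–Rosa via Emil – Yara – Orla – Ana – Rosa. So the diameter is 4.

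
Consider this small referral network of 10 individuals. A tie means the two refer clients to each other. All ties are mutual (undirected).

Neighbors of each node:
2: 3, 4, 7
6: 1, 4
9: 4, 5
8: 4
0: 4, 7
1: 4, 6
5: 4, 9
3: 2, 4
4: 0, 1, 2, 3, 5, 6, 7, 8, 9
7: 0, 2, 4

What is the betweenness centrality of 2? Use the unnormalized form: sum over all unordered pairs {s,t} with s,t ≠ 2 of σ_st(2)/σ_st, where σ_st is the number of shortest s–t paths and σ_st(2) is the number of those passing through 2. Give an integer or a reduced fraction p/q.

Pairs whose geodesics pass through 2 — 7–3: 1/2.
All other pairs contribute 0.
Summing the contributions gives betweenness(2) = 1/2.

1/2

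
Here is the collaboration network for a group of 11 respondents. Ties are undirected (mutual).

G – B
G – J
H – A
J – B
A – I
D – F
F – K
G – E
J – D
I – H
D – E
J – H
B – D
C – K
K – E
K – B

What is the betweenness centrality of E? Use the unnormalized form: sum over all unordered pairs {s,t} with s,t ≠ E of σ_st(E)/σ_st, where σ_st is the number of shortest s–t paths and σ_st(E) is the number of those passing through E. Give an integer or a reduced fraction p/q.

12/5

Pairs whose geodesics pass through E — D–C: 1/3; D–K: 1/3; D–G: 1/3; C–G: 1/2; K–G: 1/2; F–G: 2/5.
All other pairs contribute 0.
Summing the contributions gives betweenness(E) = 12/5.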